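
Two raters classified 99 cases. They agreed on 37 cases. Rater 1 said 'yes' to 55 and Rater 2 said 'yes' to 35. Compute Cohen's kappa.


P_o = 37/99 = 0.373737
P_e = (55*35 + 44*64) / 9801 = 0.483726
kappa = (P_o - P_e) / (1 - P_e)
kappa = (0.373737 - 0.483726) / (1 - 0.483726)
kappa = -0.213

-0.213


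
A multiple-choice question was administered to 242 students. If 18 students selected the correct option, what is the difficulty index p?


Item difficulty p = number correct / total examinees
p = 18 / 242
p = 0.0744

0.0744


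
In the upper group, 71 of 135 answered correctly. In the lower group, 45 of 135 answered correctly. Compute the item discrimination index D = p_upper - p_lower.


p_upper = 71/135 = 0.5259
p_lower = 45/135 = 0.3333
D = 0.5259 - 0.3333 = 0.1926

0.1926


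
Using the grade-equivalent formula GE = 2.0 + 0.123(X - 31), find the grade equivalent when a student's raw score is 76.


raw - median = 76 - 31 = 45
slope * diff = 0.123 * 45 = 5.535
GE = 2.0 + 5.535
GE = 7.535

7.535


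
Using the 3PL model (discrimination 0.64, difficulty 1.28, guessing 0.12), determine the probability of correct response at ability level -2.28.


logit = 0.64*(-2.28 - 1.28) = -2.2784
P* = 1/(1 + exp(--2.2784)) = 0.0929
P = 0.12 + (1 - 0.12) * 0.0929
P = 0.2018

0.2018


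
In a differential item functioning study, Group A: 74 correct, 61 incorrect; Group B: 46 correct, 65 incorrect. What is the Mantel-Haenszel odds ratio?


Odds_A = 74/61 = 1.2131
Odds_B = 46/65 = 0.7077
OR = Odds_A / Odds_B = 1.2131 / 0.7077
Exactly, OR = (74 * 65) / (61 * 46) = 4810 / 2806
OR = 1.7142

1.7142


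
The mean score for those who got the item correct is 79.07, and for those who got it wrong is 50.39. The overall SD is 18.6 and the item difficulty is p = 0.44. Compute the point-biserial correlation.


q = 1 - p = 0.56
rpb = ((M1 - M0) / SD) * sqrt(p * q)
rpb = ((79.07 - 50.39) / 18.6) * sqrt(0.44 * 0.56)
rpb = 0.7654

0.7654


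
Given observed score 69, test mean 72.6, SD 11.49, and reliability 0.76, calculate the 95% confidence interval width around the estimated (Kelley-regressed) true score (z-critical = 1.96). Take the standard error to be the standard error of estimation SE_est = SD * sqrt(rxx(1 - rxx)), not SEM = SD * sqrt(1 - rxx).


True score estimate = 0.76*69 + 0.24*72.6 = 69.864
SE_est = SD * sqrt(rxx * (1 - rxx)) = 11.49 * sqrt(0.76 * 0.24) = 11.49 * sqrt(0.1824) = 4.907185
CI = T_est +/- z * SE_est, so width = 2 * z * SE_est = 2 * 1.96 * 4.907185
Width = 19.2362

19.2362


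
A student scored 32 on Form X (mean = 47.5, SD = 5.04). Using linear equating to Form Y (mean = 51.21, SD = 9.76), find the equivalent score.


slope = SD_Y / SD_X = 9.76 / 5.04 ~ 1.9365
intercept = mean_Y - slope * mean_X = 51.21 - (9.76 / 5.04) * 47.5 ~ -40.7741
Y = slope * X + intercept. To avoid rounding drift from the rounded slope/intercept, evaluate the equivalent form Y = mean_Y + SD_Y * (X - mean_X) / SD_X at full precision:
Y = 51.21 + 9.76 * (32 - 47.5) / 5.04
Y = 51.21 - 9.76 * 15.5 / 5.04
Y = 51.21 - 151.28 / 5.04
Y = 51.21 - 30.0159
Y = 21.1941

21.1941


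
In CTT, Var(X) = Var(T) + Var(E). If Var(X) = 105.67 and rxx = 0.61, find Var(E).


var_true = rxx * var_obs = 0.61 * 105.67 = 64.4587
var_error = var_obs - var_true
var_error = 105.67 - 64.4587
var_error = 41.2113

41.2113


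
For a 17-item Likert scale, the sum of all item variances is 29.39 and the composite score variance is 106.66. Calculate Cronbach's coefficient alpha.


alpha = (k/(k-1)) * (1 - sum(si^2)/s_total^2)
= (17/16) * (1 - 29.39/106.66)
alpha = 0.7697

0.7697


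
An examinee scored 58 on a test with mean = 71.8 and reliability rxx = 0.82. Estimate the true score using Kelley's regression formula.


T_est = rxx * X + (1 - rxx) * mean
T_est = 0.82 * 58 + 0.18 * 71.8
T_est = 47.56 + 12.924
T_est = 60.484

60.484


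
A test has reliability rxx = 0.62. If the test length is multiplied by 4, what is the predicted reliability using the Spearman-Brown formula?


r_new = (n * rxx) / (1 + (n-1) * rxx)
r_new = (4 * 0.62) / (1 + 3 * 0.62)
r_new = 2.48 / 2.86
r_new = 0.8671

0.8671


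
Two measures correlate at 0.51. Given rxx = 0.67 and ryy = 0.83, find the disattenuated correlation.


r_corrected = rxy / sqrt(rxx * ryy)
= 0.51 / sqrt(0.67 * 0.83)
= 0.51 / sqrt(0.5561)
= 0.51 / 0.745721
r_corrected = 0.6839

0.6839


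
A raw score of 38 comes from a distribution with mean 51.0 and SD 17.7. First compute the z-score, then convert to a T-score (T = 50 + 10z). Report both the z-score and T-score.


z = (X - mean) / SD = (38 - 51.0) / 17.7
z = -13.0 / 17.7
z = -0.7345
T-score = T = 50 + 10z
Carry z at full precision (z = -13.0 / 17.7) into the conversion:
T-score = 50 + 10 * (-13.0 / 17.7) = 50 + -130 / 17.7
T-score = 50 + -7.3446
T-score = 42.6554

42.6554


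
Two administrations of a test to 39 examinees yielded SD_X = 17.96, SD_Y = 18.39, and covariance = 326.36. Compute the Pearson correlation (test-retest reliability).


r = cov(X,Y) / (SD_X * SD_Y)
r = 326.36 / (17.96 * 18.39)
r = 326.36 / 330.2844
r = 0.9881

0.9881


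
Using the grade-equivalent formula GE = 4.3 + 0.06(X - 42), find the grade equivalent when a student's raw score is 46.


raw - median = 46 - 42 = 4
slope * diff = 0.06 * 4 = 0.24
GE = 4.3 + 0.24
GE = 4.54

4.54


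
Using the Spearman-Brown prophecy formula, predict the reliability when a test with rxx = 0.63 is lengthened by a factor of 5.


r_new = (n * rxx) / (1 + (n-1) * rxx)
r_new = (5 * 0.63) / (1 + 4 * 0.63)
r_new = 3.15 / 3.52
r_new = 0.8949

0.8949


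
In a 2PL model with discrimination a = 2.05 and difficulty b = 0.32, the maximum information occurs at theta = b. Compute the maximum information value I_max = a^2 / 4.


For 2PL, max info at theta = b = 0.32
I_max = a^2 / 4 = 2.05^2 / 4
= 4.2025 / 4
I_max = 1.0506

1.0506


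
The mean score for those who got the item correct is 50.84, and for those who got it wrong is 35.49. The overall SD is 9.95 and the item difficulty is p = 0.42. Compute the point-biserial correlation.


q = 1 - p = 0.58
rpb = ((M1 - M0) / SD) * sqrt(p * q)
rpb = ((50.84 - 35.49) / 9.95) * sqrt(0.42 * 0.58)
rpb = 0.7614

0.7614


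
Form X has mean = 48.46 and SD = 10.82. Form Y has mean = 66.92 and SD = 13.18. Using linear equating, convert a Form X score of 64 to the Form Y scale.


slope = SD_Y / SD_X = 13.18 / 10.82 ~ 1.2181
intercept = mean_Y - slope * mean_X = 66.92 - (13.18 / 10.82) * 48.46 ~ 7.8902
Y = slope * X + intercept. To avoid rounding drift from the rounded slope/intercept, evaluate the equivalent form Y = mean_Y + SD_Y * (X - mean_X) / SD_X at full precision:
Y = 66.92 + 13.18 * (64 - 48.46) / 10.82
Y = 66.92 + 13.18 * 15.54 / 10.82
Y = 66.92 + 204.8172 / 10.82
Y = 66.92 + 18.9295
Y = 85.8495

85.8495


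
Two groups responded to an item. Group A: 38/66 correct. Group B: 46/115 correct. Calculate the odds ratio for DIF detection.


Odds_A = 38/28 = 1.3571
Odds_B = 46/69 = 0.6667
OR = Odds_A / Odds_B = 1.3571 / 0.6667
Exactly, OR = (38 * 69) / (28 * 46) = 2622 / 1288
OR = 2.0357

2.0357


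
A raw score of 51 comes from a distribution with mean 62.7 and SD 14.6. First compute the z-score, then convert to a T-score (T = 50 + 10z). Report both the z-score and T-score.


z = (X - mean) / SD = (51 - 62.7) / 14.6
z = -11.7 / 14.6
z = -0.8014
T-score = T = 50 + 10z
Carry z at full precision (z = -11.7 / 14.6) into the conversion:
T-score = 50 + 10 * (-11.7 / 14.6) = 50 + -117 / 14.6
T-score = 50 + -8.0137
T-score = 41.9863

41.9863


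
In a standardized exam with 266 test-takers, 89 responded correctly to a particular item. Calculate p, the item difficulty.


Item difficulty p = number correct / total examinees
p = 89 / 266
p = 0.3346

0.3346


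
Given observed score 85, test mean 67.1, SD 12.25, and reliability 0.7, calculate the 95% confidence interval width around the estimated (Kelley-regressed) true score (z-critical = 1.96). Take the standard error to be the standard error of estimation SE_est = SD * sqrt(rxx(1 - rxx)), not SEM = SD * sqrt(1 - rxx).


True score estimate = 0.7*85 + 0.3*67.1 = 79.63
SE_est = SD * sqrt(rxx * (1 - rxx)) = 12.25 * sqrt(0.7 * 0.3) = 12.25 * sqrt(0.21) = 5.613655
CI = T_est +/- z * SE_est, so width = 2 * z * SE_est = 2 * 1.96 * 5.613655
Width = 22.0055

22.0055


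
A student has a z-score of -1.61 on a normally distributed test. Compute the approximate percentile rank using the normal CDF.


CDF(z) = 0.5 * (1 + erf(z/sqrt(2)))
erf(-1.1384) = -0.8926
CDF = 0.0537
Percentile rank = 0.0537 * 100 = 5.37

5.37


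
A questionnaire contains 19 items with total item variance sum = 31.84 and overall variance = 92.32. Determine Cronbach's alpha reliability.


alpha = (k/(k-1)) * (1 - sum(si^2)/s_total^2)
= (19/18) * (1 - 31.84/92.32)
alpha = 0.6915

0.6915


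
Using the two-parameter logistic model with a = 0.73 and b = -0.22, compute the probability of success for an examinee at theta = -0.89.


a*(theta - b) = 0.73 * (-0.89 - -0.22) = -0.4891
exp(--0.4891) = 1.6308
P = 1 / (1 + 1.6308)
P = 0.3801

0.3801


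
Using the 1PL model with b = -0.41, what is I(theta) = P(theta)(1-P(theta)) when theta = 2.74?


P = 1/(1+exp(-(2.74--0.41))) = 0.9589
I = P*(1-P) = 0.9589 * 0.0411
I = 0.0394

0.0394


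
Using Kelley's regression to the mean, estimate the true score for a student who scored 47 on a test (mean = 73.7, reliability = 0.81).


T_est = rxx * X + (1 - rxx) * mean
T_est = 0.81 * 47 + 0.19 * 73.7
T_est = 38.07 + 14.003
T_est = 52.073

52.073


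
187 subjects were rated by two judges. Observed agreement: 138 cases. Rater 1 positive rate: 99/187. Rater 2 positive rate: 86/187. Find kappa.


P_o = 138/187 = 0.737968
P_e = (99*86 + 88*101) / 34969 = 0.497641
kappa = (P_o - P_e) / (1 - P_e)
kappa = (0.737968 - 0.497641) / (1 - 0.497641)
kappa = 0.4784

0.4784


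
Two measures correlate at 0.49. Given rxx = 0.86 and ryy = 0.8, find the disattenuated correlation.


r_corrected = rxy / sqrt(rxx * ryy)
= 0.49 / sqrt(0.86 * 0.8)
= 0.49 / sqrt(0.688)
= 0.49 / 0.829458
r_corrected = 0.5907

0.5907


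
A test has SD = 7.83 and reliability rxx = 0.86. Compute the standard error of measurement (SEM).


SEM = SD * sqrt(1 - rxx)
SEM = 7.83 * sqrt(1 - 0.86)
SEM = 7.83 * sqrt(0.14) = 7.83 * 0.374166
SEM = 2.9297

2.9297


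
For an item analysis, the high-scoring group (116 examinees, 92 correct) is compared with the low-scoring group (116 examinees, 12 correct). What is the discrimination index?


p_upper = 92/116 = 0.7931
p_lower = 12/116 = 0.1034
D = 0.7931 - 0.1034 = 0.6897

0.6897


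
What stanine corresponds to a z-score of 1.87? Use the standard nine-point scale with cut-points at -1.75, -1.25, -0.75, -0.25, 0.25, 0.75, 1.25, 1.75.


Stanine boundaries: [-1.75, -1.25, -0.75, -0.25, 0.25, 0.75, 1.25, 1.75]
z = 1.87
Check each boundary:
  z >= -1.75 -> could be stanine 2
  z >= -1.25 -> could be stanine 3
  z >= -0.75 -> could be stanine 4
  z >= -0.25 -> could be stanine 5
  z >= 0.25 -> could be stanine 6
  z >= 0.75 -> could be stanine 7
  z >= 1.25 -> could be stanine 8
  z >= 1.75 -> could be stanine 9
Highest qualifying boundary gives stanine = 9

9


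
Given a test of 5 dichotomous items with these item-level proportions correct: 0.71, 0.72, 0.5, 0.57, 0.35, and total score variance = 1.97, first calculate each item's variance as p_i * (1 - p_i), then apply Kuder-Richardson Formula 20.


For each item, compute p_i * q_i:
  Item 1: 0.71 * 0.29 = 0.2059
  Item 2: 0.72 * 0.28 = 0.2016
  Item 3: 0.5 * 0.5 = 0.25
  Item 4: 0.57 * 0.43 = 0.2451
  Item 5: 0.35 * 0.65 = 0.2275
Sum(p_i * q_i) = 0.2059 + 0.2016 + 0.25 + 0.2451 + 0.2275 = 1.1301
KR-20 = (k/(k-1)) * (1 - Sum(p_i*q_i) / Var_total)
= (5/4) * (1 - 1.1301/1.97)
= 1.25 * 0.4263
KR-20 = 0.5329

0.5329


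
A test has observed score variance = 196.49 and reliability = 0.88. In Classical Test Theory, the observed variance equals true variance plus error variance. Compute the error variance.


var_true = rxx * var_obs = 0.88 * 196.49 = 172.9112
var_error = var_obs - var_true
var_error = 196.49 - 172.9112
var_error = 23.5788

23.5788


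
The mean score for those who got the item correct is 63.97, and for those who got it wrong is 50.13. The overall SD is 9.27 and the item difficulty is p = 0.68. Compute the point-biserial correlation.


q = 1 - p = 0.32
rpb = ((M1 - M0) / SD) * sqrt(p * q)
rpb = ((63.97 - 50.13) / 9.27) * sqrt(0.68 * 0.32)
rpb = 0.6964

0.6964


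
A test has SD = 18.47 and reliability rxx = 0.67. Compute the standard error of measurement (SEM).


SEM = SD * sqrt(1 - rxx)
SEM = 18.47 * sqrt(1 - 0.67)
SEM = 18.47 * sqrt(0.33) = 18.47 * 0.574456
SEM = 10.6102

10.6102


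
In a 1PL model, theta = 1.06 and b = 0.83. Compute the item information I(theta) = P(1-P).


P = 1/(1+exp(-(1.06-0.83))) = 0.5572
I = P*(1-P) = 0.5572 * 0.4428
I = 0.2467

0.2467


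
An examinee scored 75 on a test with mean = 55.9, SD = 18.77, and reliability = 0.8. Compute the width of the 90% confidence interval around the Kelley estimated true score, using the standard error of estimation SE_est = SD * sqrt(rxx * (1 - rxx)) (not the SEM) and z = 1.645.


True score estimate = 0.8*75 + 0.2*55.9 = 71.18
SE_est = SD * sqrt(rxx * (1 - rxx)) = 18.77 * sqrt(0.8 * 0.2) = 18.77 * sqrt(0.16) = 7.508
CI = T_est +/- z * SE_est, so width = 2 * z * SE_est = 2 * 1.645 * 7.508
Width = 24.7013

24.7013


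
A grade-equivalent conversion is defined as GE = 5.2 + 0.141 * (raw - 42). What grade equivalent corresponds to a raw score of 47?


raw - median = 47 - 42 = 5
slope * diff = 0.141 * 5 = 0.705
GE = 5.2 + 0.705
GE = 5.905

5.905


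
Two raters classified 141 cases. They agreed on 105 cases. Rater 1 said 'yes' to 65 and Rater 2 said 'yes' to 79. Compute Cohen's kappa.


P_o = 105/141 = 0.744681
P_e = (65*79 + 76*62) / 19881 = 0.495297
kappa = (P_o - P_e) / (1 - P_e)
kappa = (0.744681 - 0.495297) / (1 - 0.495297)
kappa = 0.4941

0.4941


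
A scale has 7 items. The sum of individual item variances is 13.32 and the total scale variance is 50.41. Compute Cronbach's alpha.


alpha = (k/(k-1)) * (1 - sum(si^2)/s_total^2)
= (7/6) * (1 - 13.32/50.41)
alpha = 0.8584

0.8584


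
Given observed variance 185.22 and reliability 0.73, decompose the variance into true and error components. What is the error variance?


var_true = rxx * var_obs = 0.73 * 185.22 = 135.2106
var_error = var_obs - var_true
var_error = 185.22 - 135.2106
var_error = 50.0094

50.0094


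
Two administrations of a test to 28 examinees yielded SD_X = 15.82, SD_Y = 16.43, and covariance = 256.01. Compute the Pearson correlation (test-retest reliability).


r = cov(X,Y) / (SD_X * SD_Y)
r = 256.01 / (15.82 * 16.43)
r = 256.01 / 259.9226
r = 0.9849

0.9849


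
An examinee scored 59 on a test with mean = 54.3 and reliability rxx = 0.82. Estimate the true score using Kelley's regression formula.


T_est = rxx * X + (1 - rxx) * mean
T_est = 0.82 * 59 + 0.18 * 54.3
T_est = 48.38 + 9.774
T_est = 58.154

58.154


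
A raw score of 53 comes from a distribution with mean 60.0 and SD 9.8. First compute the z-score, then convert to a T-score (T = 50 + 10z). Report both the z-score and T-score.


z = (X - mean) / SD = (53 - 60.0) / 9.8
z = -7.0 / 9.8
z = -0.7143
T-score = T = 50 + 10z
Carry z at full precision (z = -7.0 / 9.8) into the conversion:
T-score = 50 + 10 * (-7.0 / 9.8) = 50 + -70 / 9.8
T-score = 50 + -7.1429
T-score = 42.8571

42.8571


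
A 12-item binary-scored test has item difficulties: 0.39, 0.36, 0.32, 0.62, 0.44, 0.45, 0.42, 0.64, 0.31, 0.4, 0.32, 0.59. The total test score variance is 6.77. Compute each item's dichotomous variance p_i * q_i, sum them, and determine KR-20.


For each item, compute p_i * q_i:
  Item 1: 0.39 * 0.61 = 0.2379
  Item 2: 0.36 * 0.64 = 0.2304
  Item 3: 0.32 * 0.68 = 0.2176
  Item 4: 0.62 * 0.38 = 0.2356
  Item 5: 0.44 * 0.56 = 0.2464
  Item 6: 0.45 * 0.55 = 0.2475
  Item 7: 0.42 * 0.58 = 0.2436
  Item 8: 0.64 * 0.36 = 0.2304
  Item 9: 0.31 * 0.69 = 0.2139
  Item 10: 0.4 * 0.6 = 0.24
  Item 11: 0.32 * 0.68 = 0.2176
  Item 12: 0.59 * 0.41 = 0.2419
Sum(p_i * q_i) = 0.2379 + 0.2304 + 0.2176 + 0.2356 + 0.2464 + 0.2475 + 0.2436 + 0.2304 + 0.2139 + 0.24 + 0.2176 + 0.2419 = 2.8028
KR-20 = (k/(k-1)) * (1 - Sum(p_i*q_i) / Var_total)
= (12/11) * (1 - 2.8028/6.77)
= 1.0909 * 0.586
KR-20 = 0.6393

0.6393


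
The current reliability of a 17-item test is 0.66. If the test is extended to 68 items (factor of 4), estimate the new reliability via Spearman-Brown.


r_new = (n * rxx) / (1 + (n-1) * rxx)
r_new = (4 * 0.66) / (1 + 3 * 0.66)
r_new = 2.64 / 2.98
r_new = 0.8859

0.8859


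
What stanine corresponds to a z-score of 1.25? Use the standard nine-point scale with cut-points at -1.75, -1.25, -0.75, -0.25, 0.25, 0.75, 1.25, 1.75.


Stanine boundaries: [-1.75, -1.25, -0.75, -0.25, 0.25, 0.75, 1.25, 1.75]
z = 1.25
Check each boundary:
  z >= -1.75 -> could be stanine 2
  z >= -1.25 -> could be stanine 3
  z >= -0.75 -> could be stanine 4
  z >= -0.25 -> could be stanine 5
  z >= 0.25 -> could be stanine 6
  z >= 0.75 -> could be stanine 7
  z >= 1.25 -> could be stanine 8
  z < 1.75
Highest qualifying boundary gives stanine = 8

8


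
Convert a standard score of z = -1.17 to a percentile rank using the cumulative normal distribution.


CDF(z) = 0.5 * (1 + erf(z/sqrt(2)))
erf(-0.8273) = -0.758
CDF = 0.121
Percentile rank = 0.121 * 100 = 12.1

12.1


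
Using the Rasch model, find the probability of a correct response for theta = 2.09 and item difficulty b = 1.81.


theta - b = 2.09 - 1.81 = 0.28
exp(-(theta - b)) = exp(-0.28) = 0.7558
P = 1 / (1 + 0.7558)
P = 0.5695

0.5695


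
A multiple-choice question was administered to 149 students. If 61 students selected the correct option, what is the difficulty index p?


Item difficulty p = number correct / total examinees
p = 61 / 149
p = 0.4094

0.4094


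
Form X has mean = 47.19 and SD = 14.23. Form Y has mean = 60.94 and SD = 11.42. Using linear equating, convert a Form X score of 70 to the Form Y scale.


slope = SD_Y / SD_X = 11.42 / 14.23 ~ 0.8025
intercept = mean_Y - slope * mean_X = 60.94 - (11.42 / 14.23) * 47.19 ~ 23.0686
Y = slope * X + intercept. To avoid rounding drift from the rounded slope/intercept, evaluate the equivalent form Y = mean_Y + SD_Y * (X - mean_X) / SD_X at full precision:
Y = 60.94 + 11.42 * (70 - 47.19) / 14.23
Y = 60.94 + 11.42 * 22.81 / 14.23
Y = 60.94 + 260.4902 / 14.23
Y = 60.94 + 18.3057
Y = 79.2457

79.2457


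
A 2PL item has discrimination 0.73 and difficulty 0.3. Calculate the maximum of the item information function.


For 2PL, max info at theta = b = 0.3
I_max = a^2 / 4 = 0.73^2 / 4
= 0.5329 / 4
I_max = 0.1332

0.1332


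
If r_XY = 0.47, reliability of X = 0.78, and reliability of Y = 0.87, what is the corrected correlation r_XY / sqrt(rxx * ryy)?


r_corrected = rxy / sqrt(rxx * ryy)
= 0.47 / sqrt(0.78 * 0.87)
= 0.47 / sqrt(0.6786)
= 0.47 / 0.823772
r_corrected = 0.5705

0.5705


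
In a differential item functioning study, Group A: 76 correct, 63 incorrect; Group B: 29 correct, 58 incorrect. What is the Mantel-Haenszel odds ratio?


Odds_A = 76/63 = 1.2063
Odds_B = 29/58 = 0.5
OR = Odds_A / Odds_B = 1.2063 / 0.5
Exactly, OR = (76 * 58) / (63 * 29) = 4408 / 1827
OR = 2.4127

2.4127


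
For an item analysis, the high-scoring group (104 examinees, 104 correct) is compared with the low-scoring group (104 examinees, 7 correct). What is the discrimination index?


p_upper = 104/104 = 1.0
p_lower = 7/104 = 0.0673
D = 1.0 - 0.0673 = 0.9327

0.9327


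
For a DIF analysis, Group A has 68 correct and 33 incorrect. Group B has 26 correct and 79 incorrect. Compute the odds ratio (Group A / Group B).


Odds_A = 68/33 = 2.0606
Odds_B = 26/79 = 0.3291
OR = Odds_A / Odds_B = 2.0606 / 0.3291
Exactly, OR = (68 * 79) / (33 * 26) = 5372 / 858
OR = 6.2611

6.2611


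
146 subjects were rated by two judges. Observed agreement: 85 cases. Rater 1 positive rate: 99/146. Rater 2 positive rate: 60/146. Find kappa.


P_o = 85/146 = 0.582192
P_e = (99*60 + 47*86) / 21316 = 0.468287
kappa = (P_o - P_e) / (1 - P_e)
kappa = (0.582192 - 0.468287) / (1 - 0.468287)
kappa = 0.2142

0.2142


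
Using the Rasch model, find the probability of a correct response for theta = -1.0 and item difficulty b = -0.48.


theta - b = -1.0 - -0.48 = -0.52
exp(-(theta - b)) = exp(0.52) = 1.682
P = 1 / (1 + 1.682)
P = 0.3729

0.3729


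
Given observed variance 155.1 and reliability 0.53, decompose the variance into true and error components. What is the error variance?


var_true = rxx * var_obs = 0.53 * 155.1 = 82.203
var_error = var_obs - var_true
var_error = 155.1 - 82.203
var_error = 72.897

72.897


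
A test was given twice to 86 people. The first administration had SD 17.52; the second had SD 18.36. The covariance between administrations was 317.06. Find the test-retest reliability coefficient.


r = cov(X,Y) / (SD_X * SD_Y)
r = 317.06 / (17.52 * 18.36)
r = 317.06 / 321.6672
r = 0.9857

0.9857


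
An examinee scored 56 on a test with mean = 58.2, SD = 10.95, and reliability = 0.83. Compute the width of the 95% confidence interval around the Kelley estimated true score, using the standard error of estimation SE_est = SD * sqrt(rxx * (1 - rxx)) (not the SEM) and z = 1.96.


True score estimate = 0.83*56 + 0.17*58.2 = 56.374
SE_est = SD * sqrt(rxx * (1 - rxx)) = 10.95 * sqrt(0.83 * 0.17) = 10.95 * sqrt(0.1411) = 4.113179
CI = T_est +/- z * SE_est, so width = 2 * z * SE_est = 2 * 1.96 * 4.113179
Width = 16.1237

16.1237


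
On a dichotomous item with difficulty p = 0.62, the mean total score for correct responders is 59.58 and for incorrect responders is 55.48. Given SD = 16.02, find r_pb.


q = 1 - p = 0.38
rpb = ((M1 - M0) / SD) * sqrt(p * q)
rpb = ((59.58 - 55.48) / 16.02) * sqrt(0.62 * 0.38)
rpb = 0.1242

0.1242


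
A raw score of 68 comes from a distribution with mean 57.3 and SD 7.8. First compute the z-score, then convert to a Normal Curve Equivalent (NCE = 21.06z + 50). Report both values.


z = (X - mean) / SD = (68 - 57.3) / 7.8
z = 10.7 / 7.8
z = 1.3718
NCE = NCE = 21.06z + 50
Carry z at full precision (z = 10.7 / 7.8) into the conversion:
NCE = 21.06 * (10.7 / 7.8) + 50 = 225.342 / 7.8 + 50
NCE = 28.89 + 50
NCE = 78.89

78.89


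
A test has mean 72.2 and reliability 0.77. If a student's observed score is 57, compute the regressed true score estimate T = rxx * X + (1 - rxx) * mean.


T_est = rxx * X + (1 - rxx) * mean
T_est = 0.77 * 57 + 0.23 * 72.2
T_est = 43.89 + 16.606
T_est = 60.496

60.496


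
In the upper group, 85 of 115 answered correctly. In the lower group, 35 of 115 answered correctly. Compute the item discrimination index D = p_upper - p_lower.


p_upper = 85/115 = 0.7391
p_lower = 35/115 = 0.3043
D = 0.7391 - 0.3043 = 0.4348

0.4348


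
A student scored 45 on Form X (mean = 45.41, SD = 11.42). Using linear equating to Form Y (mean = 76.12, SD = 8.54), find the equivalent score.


slope = SD_Y / SD_X = 8.54 / 11.42 ~ 0.7478
intercept = mean_Y - slope * mean_X = 76.12 - (8.54 / 11.42) * 45.41 ~ 42.1619
Y = slope * X + intercept. To avoid rounding drift from the rounded slope/intercept, evaluate the equivalent form Y = mean_Y + SD_Y * (X - mean_X) / SD_X at full precision:
Y = 76.12 + 8.54 * (45 - 45.41) / 11.42
Y = 76.12 - 8.54 * 0.41 / 11.42
Y = 76.12 - 3.5014 / 11.42
Y = 76.12 - 0.3066
Y = 75.8134

75.8134


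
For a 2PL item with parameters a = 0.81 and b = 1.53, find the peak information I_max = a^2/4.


For 2PL, max info at theta = b = 1.53
I_max = a^2 / 4 = 0.81^2 / 4
= 0.6561 / 4
I_max = 0.164

0.164


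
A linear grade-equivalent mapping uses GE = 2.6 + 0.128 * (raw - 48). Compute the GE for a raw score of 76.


raw - median = 76 - 48 = 28
slope * diff = 0.128 * 28 = 3.584
GE = 2.6 + 3.584
GE = 6.184

6.184


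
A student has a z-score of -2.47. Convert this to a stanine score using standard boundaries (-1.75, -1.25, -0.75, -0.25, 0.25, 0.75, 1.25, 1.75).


Stanine boundaries: [-1.75, -1.25, -0.75, -0.25, 0.25, 0.75, 1.25, 1.75]
z = -2.47
Check each boundary:
  z < -1.75
  z < -1.25
  z < -0.75
  z < -0.25
  z < 0.25
  z < 0.75
  z < 1.25
  z < 1.75
Highest qualifying boundary gives stanine = 1

1


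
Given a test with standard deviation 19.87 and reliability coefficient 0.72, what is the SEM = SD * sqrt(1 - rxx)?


SEM = SD * sqrt(1 - rxx)
SEM = 19.87 * sqrt(1 - 0.72)
SEM = 19.87 * sqrt(0.28) = 19.87 * 0.52915
SEM = 10.5142

10.5142


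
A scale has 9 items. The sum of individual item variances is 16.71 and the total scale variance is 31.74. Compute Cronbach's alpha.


alpha = (k/(k-1)) * (1 - sum(si^2)/s_total^2)
= (9/8) * (1 - 16.71/31.74)
alpha = 0.5327

0.5327


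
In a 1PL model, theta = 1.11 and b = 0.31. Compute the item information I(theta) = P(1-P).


P = 1/(1+exp(-(1.11-0.31))) = 0.69
I = P*(1-P) = 0.69 * 0.31
I = 0.2139

0.2139


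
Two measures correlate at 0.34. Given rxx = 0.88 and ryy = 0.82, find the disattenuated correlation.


r_corrected = rxy / sqrt(rxx * ryy)
= 0.34 / sqrt(0.88 * 0.82)
= 0.34 / sqrt(0.7216)
= 0.34 / 0.84947
r_corrected = 0.4002

0.4002


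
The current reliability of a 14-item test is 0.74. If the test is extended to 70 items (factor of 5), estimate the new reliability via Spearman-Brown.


r_new = (n * rxx) / (1 + (n-1) * rxx)
r_new = (5 * 0.74) / (1 + 4 * 0.74)
r_new = 3.7 / 3.96
r_new = 0.9343

0.9343


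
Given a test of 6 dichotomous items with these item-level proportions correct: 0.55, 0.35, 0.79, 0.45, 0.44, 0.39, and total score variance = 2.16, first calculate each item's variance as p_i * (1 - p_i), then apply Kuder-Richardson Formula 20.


For each item, compute p_i * q_i:
  Item 1: 0.55 * 0.45 = 0.2475
  Item 2: 0.35 * 0.65 = 0.2275
  Item 3: 0.79 * 0.21 = 0.1659
  Item 4: 0.45 * 0.55 = 0.2475
  Item 5: 0.44 * 0.56 = 0.2464
  Item 6: 0.39 * 0.61 = 0.2379
Sum(p_i * q_i) = 0.2475 + 0.2275 + 0.1659 + 0.2475 + 0.2464 + 0.2379 = 1.3727
KR-20 = (k/(k-1)) * (1 - Sum(p_i*q_i) / Var_total)
= (6/5) * (1 - 1.3727/2.16)
= 1.2 * 0.3645
KR-20 = 0.4374

0.4374


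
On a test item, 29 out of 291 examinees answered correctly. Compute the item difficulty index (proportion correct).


Item difficulty p = number correct / total examinees
p = 29 / 291
p = 0.0997

0.0997


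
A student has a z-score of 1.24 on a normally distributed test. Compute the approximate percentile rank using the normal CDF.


CDF(z) = 0.5 * (1 + erf(z/sqrt(2)))
erf(0.8768) = 0.785
CDF = 0.8925
Percentile rank = 0.8925 * 100 = 89.25

89.25


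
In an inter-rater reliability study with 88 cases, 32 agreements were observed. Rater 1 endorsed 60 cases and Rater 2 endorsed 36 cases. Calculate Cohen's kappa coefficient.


P_o = 32/88 = 0.363636
P_e = (60*36 + 28*52) / 7744 = 0.466942
kappa = (P_o - P_e) / (1 - P_e)
kappa = (0.363636 - 0.466942) / (1 - 0.466942)
kappa = -0.1938

-0.1938


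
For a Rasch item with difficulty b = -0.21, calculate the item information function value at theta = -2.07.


P = 1/(1+exp(-(-2.07--0.21))) = 0.1347
I = P*(1-P) = 0.1347 * 0.8653
I = 0.1166

0.1166


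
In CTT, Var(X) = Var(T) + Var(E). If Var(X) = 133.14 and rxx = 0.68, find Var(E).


var_true = rxx * var_obs = 0.68 * 133.14 = 90.5352
var_error = var_obs - var_true
var_error = 133.14 - 90.5352
var_error = 42.6048

42.6048


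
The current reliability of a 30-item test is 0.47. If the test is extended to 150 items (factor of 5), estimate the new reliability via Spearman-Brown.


r_new = (n * rxx) / (1 + (n-1) * rxx)
r_new = (5 * 0.47) / (1 + 4 * 0.47)
r_new = 2.35 / 2.88
r_new = 0.816

0.816


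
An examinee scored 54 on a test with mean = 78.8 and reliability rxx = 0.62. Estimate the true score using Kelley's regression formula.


T_est = rxx * X + (1 - rxx) * mean
T_est = 0.62 * 54 + 0.38 * 78.8
T_est = 33.48 + 29.944
T_est = 63.424

63.424


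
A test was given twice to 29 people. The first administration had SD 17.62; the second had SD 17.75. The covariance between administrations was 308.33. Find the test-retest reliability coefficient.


r = cov(X,Y) / (SD_X * SD_Y)
r = 308.33 / (17.62 * 17.75)
r = 308.33 / 312.755
r = 0.9859

0.9859


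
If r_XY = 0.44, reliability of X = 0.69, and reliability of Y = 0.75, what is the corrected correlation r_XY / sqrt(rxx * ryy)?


r_corrected = rxy / sqrt(rxx * ryy)
= 0.44 / sqrt(0.69 * 0.75)
= 0.44 / sqrt(0.5175)
= 0.44 / 0.719375
r_corrected = 0.6116

0.6116


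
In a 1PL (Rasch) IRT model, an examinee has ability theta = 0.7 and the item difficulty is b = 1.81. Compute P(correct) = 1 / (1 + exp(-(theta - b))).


theta - b = 0.7 - 1.81 = -1.11
exp(-(theta - b)) = exp(1.11) = 3.0344
P = 1 / (1 + 3.0344)
P = 0.2479

0.2479


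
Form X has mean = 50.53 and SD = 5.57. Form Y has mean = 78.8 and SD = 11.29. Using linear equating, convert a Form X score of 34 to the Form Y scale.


slope = SD_Y / SD_X = 11.29 / 5.57 ~ 2.0269
intercept = mean_Y - slope * mean_X = 78.8 - (11.29 / 5.57) * 50.53 ~ -23.6208
Y = slope * X + intercept. To avoid rounding drift from the rounded slope/intercept, evaluate the equivalent form Y = mean_Y + SD_Y * (X - mean_X) / SD_X at full precision:
Y = 78.8 + 11.29 * (34 - 50.53) / 5.57
Y = 78.8 - 11.29 * 16.53 / 5.57
Y = 78.8 - 186.6237 / 5.57
Y = 78.8 - 33.5052
Y = 45.2948

45.2948


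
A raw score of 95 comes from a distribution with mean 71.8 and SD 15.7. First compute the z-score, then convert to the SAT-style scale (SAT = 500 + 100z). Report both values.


z = (X - mean) / SD = (95 - 71.8) / 15.7
z = 23.2 / 15.7
z = 1.4777
SAT-scale = SAT = 500 + 100z
Carry z at full precision (z = 23.2 / 15.7) into the conversion:
SAT-scale = 500 + 100 * (23.2 / 15.7) = 500 + 2320 / 15.7
SAT-scale = 500 + 147.7707
SAT-scale = 647.7707

647.7707


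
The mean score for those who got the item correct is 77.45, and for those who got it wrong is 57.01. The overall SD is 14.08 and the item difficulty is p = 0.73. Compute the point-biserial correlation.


q = 1 - p = 0.27
rpb = ((M1 - M0) / SD) * sqrt(p * q)
rpb = ((77.45 - 57.01) / 14.08) * sqrt(0.73 * 0.27)
rpb = 0.6445

0.6445


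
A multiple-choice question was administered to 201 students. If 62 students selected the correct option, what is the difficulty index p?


Item difficulty p = number correct / total examinees
p = 62 / 201
p = 0.3085

0.3085


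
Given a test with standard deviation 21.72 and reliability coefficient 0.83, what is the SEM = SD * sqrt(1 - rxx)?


SEM = SD * sqrt(1 - rxx)
SEM = 21.72 * sqrt(1 - 0.83)
SEM = 21.72 * sqrt(0.17) = 21.72 * 0.412311
SEM = 8.9554

8.9554


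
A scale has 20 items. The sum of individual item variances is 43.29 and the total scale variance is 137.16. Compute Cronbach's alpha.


alpha = (k/(k-1)) * (1 - sum(si^2)/s_total^2)
= (20/19) * (1 - 43.29/137.16)
alpha = 0.7204

0.7204


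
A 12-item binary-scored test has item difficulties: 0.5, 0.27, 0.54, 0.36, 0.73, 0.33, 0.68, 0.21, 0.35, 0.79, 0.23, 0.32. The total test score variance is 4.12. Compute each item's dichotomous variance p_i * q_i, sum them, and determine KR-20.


For each item, compute p_i * q_i:
  Item 1: 0.5 * 0.5 = 0.25
  Item 2: 0.27 * 0.73 = 0.1971
  Item 3: 0.54 * 0.46 = 0.2484
  Item 4: 0.36 * 0.64 = 0.2304
  Item 5: 0.73 * 0.27 = 0.1971
  Item 6: 0.33 * 0.67 = 0.2211
  Item 7: 0.68 * 0.32 = 0.2176
  Item 8: 0.21 * 0.79 = 0.1659
  Item 9: 0.35 * 0.65 = 0.2275
  Item 10: 0.79 * 0.21 = 0.1659
  Item 11: 0.23 * 0.77 = 0.1771
  Item 12: 0.32 * 0.68 = 0.2176
Sum(p_i * q_i) = 0.25 + 0.1971 + 0.2484 + 0.2304 + 0.1971 + 0.2211 + 0.2176 + 0.1659 + 0.2275 + 0.1659 + 0.1771 + 0.2176 = 2.5157
KR-20 = (k/(k-1)) * (1 - Sum(p_i*q_i) / Var_total)
= (12/11) * (1 - 2.5157/4.12)
= 1.0909 * 0.3894
KR-20 = 0.4248

0.4248


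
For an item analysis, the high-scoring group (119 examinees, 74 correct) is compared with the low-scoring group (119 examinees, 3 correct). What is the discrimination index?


p_upper = 74/119 = 0.6218
p_lower = 3/119 = 0.0252
D = 0.6218 - 0.0252 = 0.5966

0.5966


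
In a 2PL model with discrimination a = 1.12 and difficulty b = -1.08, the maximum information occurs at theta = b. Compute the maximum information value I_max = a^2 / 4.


For 2PL, max info at theta = b = -1.08
I_max = a^2 / 4 = 1.12^2 / 4
= 1.2544 / 4
I_max = 0.3136

0.3136


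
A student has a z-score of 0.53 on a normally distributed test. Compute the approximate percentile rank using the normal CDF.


CDF(z) = 0.5 * (1 + erf(z/sqrt(2)))
erf(0.3748) = 0.4039
CDF = 0.7019
Percentile rank = 0.7019 * 100 = 70.19

70.19


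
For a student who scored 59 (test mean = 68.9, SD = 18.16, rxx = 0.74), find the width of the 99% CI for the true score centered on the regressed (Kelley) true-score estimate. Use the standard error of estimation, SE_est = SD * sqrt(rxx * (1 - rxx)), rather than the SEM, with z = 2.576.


True score estimate = 0.74*59 + 0.26*68.9 = 61.574
SE_est = SD * sqrt(rxx * (1 - rxx)) = 18.16 * sqrt(0.74 * 0.26) = 18.16 * sqrt(0.1924) = 7.965598
CI = T_est +/- z * SE_est, so width = 2 * z * SE_est = 2 * 2.576 * 7.965598
Width = 41.0388

41.0388


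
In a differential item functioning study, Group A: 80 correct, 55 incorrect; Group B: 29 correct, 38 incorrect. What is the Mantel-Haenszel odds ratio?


Odds_A = 80/55 = 1.4545
Odds_B = 29/38 = 0.7632
OR = Odds_A / Odds_B = 1.4545 / 0.7632
Exactly, OR = (80 * 38) / (55 * 29) = 3040 / 1595
OR = 1.906

1.906


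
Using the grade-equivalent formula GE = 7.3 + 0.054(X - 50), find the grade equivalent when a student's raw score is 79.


raw - median = 79 - 50 = 29
slope * diff = 0.054 * 29 = 1.566
GE = 7.3 + 1.566
GE = 8.866

8.866


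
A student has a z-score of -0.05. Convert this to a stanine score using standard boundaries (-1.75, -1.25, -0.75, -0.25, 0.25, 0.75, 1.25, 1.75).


Stanine boundaries: [-1.75, -1.25, -0.75, -0.25, 0.25, 0.75, 1.25, 1.75]
z = -0.05
Check each boundary:
  z >= -1.75 -> could be stanine 2
  z >= -1.25 -> could be stanine 3
  z >= -0.75 -> could be stanine 4
  z >= -0.25 -> could be stanine 5
  z < 0.25
  z < 0.75
  z < 1.25
  z < 1.75
Highest qualifying boundary gives stanine = 5

5


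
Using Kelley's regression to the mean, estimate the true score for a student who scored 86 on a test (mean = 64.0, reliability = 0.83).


T_est = rxx * X + (1 - rxx) * mean
T_est = 0.83 * 86 + 0.17 * 64.0
T_est = 71.38 + 10.88
T_est = 82.26

82.26


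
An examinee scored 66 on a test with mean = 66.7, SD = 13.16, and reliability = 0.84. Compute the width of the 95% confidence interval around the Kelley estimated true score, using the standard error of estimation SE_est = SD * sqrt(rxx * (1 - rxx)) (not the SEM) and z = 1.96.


True score estimate = 0.84*66 + 0.16*66.7 = 66.112
SE_est = SD * sqrt(rxx * (1 - rxx)) = 13.16 * sqrt(0.84 * 0.16) = 13.16 * sqrt(0.1344) = 4.824536
CI = T_est +/- z * SE_est, so width = 2 * z * SE_est = 2 * 1.96 * 4.824536
Width = 18.9122

18.9122


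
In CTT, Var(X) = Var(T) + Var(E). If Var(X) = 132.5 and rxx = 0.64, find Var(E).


var_true = rxx * var_obs = 0.64 * 132.5 = 84.8
var_error = var_obs - var_true
var_error = 132.5 - 84.8
var_error = 47.7

47.7


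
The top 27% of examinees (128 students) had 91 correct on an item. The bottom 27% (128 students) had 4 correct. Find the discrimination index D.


p_upper = 91/128 = 0.7109
p_lower = 4/128 = 0.0312
D = 0.7109 - 0.0312 = 0.6797

0.6797


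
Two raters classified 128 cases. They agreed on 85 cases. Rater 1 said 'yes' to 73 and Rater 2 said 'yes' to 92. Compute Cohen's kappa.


P_o = 85/128 = 0.664062
P_e = (73*92 + 55*36) / 16384 = 0.530762
kappa = (P_o - P_e) / (1 - P_e)
kappa = (0.664062 - 0.530762) / (1 - 0.530762)
kappa = 0.2841

0.2841


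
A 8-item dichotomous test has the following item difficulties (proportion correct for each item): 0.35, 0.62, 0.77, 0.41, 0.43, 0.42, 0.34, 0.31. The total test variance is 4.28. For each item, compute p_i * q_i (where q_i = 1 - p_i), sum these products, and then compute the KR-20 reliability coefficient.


For each item, compute p_i * q_i:
  Item 1: 0.35 * 0.65 = 0.2275
  Item 2: 0.62 * 0.38 = 0.2356
  Item 3: 0.77 * 0.23 = 0.1771
  Item 4: 0.41 * 0.59 = 0.2419
  Item 5: 0.43 * 0.57 = 0.2451
  Item 6: 0.42 * 0.58 = 0.2436
  Item 7: 0.34 * 0.66 = 0.2244
  Item 8: 0.31 * 0.69 = 0.2139
Sum(p_i * q_i) = 0.2275 + 0.2356 + 0.1771 + 0.2419 + 0.2451 + 0.2436 + 0.2244 + 0.2139 = 1.8091
KR-20 = (k/(k-1)) * (1 - Sum(p_i*q_i) / Var_total)
= (8/7) * (1 - 1.8091/4.28)
= 1.1429 * 0.5773
KR-20 = 0.6598

0.6598


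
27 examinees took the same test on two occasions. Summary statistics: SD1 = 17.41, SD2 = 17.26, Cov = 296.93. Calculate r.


r = cov(X,Y) / (SD_X * SD_Y)
r = 296.93 / (17.41 * 17.26)
r = 296.93 / 300.4966
r = 0.9881

0.9881


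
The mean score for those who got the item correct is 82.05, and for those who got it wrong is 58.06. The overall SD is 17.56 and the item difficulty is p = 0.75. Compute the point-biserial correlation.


q = 1 - p = 0.25
rpb = ((M1 - M0) / SD) * sqrt(p * q)
rpb = ((82.05 - 58.06) / 17.56) * sqrt(0.75 * 0.25)
rpb = 0.5916

0.5916


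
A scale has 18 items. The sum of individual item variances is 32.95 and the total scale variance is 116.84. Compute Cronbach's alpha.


alpha = (k/(k-1)) * (1 - sum(si^2)/s_total^2)
= (18/17) * (1 - 32.95/116.84)
alpha = 0.7602

0.7602


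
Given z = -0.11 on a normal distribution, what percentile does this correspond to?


CDF(z) = 0.5 * (1 + erf(z/sqrt(2)))
erf(-0.0778) = -0.0876
CDF = 0.4562
Percentile rank = 0.4562 * 100 = 45.62

45.62


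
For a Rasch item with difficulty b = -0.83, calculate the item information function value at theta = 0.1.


P = 1/(1+exp(-(0.1--0.83))) = 0.7171
I = P*(1-P) = 0.7171 * 0.2829
I = 0.2029

0.2029


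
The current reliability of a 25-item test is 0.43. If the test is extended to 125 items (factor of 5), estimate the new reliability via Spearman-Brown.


r_new = (n * rxx) / (1 + (n-1) * rxx)
r_new = (5 * 0.43) / (1 + 4 * 0.43)
r_new = 2.15 / 2.72
r_new = 0.7904

0.7904


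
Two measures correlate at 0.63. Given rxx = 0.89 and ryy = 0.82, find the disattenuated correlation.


r_corrected = rxy / sqrt(rxx * ryy)
= 0.63 / sqrt(0.89 * 0.82)
= 0.63 / sqrt(0.7298)
= 0.63 / 0.854283
r_corrected = 0.7375

0.7375


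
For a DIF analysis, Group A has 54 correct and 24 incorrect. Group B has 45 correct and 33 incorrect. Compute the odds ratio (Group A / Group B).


Odds_A = 54/24 = 2.25
Odds_B = 45/33 = 1.3636
OR = Odds_A / Odds_B = 2.25 / 1.3636
Exactly, OR = (54 * 33) / (24 * 45) = 1782 / 1080
OR = 1.65

1.65


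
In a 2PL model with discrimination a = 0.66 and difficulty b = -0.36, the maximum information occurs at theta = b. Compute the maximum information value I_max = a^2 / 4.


For 2PL, max info at theta = b = -0.36
I_max = a^2 / 4 = 0.66^2 / 4
= 0.4356 / 4
I_max = 0.1089

0.1089


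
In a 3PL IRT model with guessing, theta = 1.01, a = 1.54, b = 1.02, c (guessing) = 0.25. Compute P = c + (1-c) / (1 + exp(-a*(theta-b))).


logit = 1.54*(1.01 - 1.02) = -0.0154
P* = 1/(1 + exp(--0.0154)) = 0.4962
P = 0.25 + (1 - 0.25) * 0.4962
P = 0.6221

0.6221


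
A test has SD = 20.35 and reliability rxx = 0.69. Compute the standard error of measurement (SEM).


SEM = SD * sqrt(1 - rxx)
SEM = 20.35 * sqrt(1 - 0.69)
SEM = 20.35 * sqrt(0.31) = 20.35 * 0.556776
SEM = 11.3304

11.3304


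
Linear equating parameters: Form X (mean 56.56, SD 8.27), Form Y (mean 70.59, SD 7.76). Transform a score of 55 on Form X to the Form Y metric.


slope = SD_Y / SD_X = 7.76 / 8.27 ~ 0.9383
intercept = mean_Y - slope * mean_X = 70.59 - (7.76 / 8.27) * 56.56 ~ 17.518
Y = slope * X + intercept. To avoid rounding drift from the rounded slope/intercept, evaluate the equivalent form Y = mean_Y + SD_Y * (X - mean_X) / SD_X at full precision:
Y = 70.59 + 7.76 * (55 - 56.56) / 8.27
Y = 70.59 - 7.76 * 1.56 / 8.27
Y = 70.59 - 12.1056 / 8.27
Y = 70.59 - 1.4638
Y = 69.1262

69.1262
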